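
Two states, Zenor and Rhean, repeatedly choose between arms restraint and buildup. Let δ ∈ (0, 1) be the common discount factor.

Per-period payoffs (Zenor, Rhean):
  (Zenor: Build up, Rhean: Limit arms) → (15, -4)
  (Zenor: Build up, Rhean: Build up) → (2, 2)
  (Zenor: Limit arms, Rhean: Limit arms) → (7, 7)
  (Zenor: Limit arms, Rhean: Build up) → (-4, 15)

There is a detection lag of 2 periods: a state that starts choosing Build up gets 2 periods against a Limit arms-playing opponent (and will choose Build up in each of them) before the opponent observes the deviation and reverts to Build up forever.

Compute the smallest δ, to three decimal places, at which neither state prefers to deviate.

A deviator earns 15 for 2 periods, then 2 forever; cooperating earns 7 forever. Multiplying the IC by (1−δ):
7 ≥ 15(1−δ^2) + 2δ^2, so 13·δ^2 ≥ 8 and δ^2 ≥ 8/13.
δ ≥ (8/13)^(1/2) ≈ 0.784.

0.784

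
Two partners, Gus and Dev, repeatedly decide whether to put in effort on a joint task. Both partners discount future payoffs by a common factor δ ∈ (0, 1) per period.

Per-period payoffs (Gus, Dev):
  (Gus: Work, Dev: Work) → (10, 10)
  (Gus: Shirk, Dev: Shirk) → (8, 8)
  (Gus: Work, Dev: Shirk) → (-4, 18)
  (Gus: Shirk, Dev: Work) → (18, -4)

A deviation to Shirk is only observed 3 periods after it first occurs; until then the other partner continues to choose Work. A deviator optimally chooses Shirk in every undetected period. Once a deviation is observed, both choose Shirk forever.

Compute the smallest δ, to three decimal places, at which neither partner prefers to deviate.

0.928

The best deviation is to choose Shirk for all 3 undetected periods, earning 18 each, then 8 forever once detected.
Deviation value: 18(1−δ^3)/(1−δ) + 8δ^3/(1−δ); cooperation value: 10/(1−δ).
IC: 10 ≥ 18(1−δ^3) + 8δ^3 = 18 − 10δ^3.
So δ^3 ≥ 8/10 = 4/5, giving δ ≥ (4/5)^(1/3) ≈ 0.928.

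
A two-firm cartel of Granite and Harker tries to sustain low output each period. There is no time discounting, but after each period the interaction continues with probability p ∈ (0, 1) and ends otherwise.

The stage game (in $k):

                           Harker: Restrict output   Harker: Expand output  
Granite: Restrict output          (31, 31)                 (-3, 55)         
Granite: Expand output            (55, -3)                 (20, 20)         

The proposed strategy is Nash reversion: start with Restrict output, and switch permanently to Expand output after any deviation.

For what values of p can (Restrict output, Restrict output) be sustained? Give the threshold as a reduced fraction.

24/35

Expected cooperation value is 31 + p·31 + p²·31 + … = 31/(1−p); deviation gives 55 + p·20/(1−p).
31 ≥ 55(1−p) + 20p ⇒ 35p ≥ 24 ⇒ p ≥ 24/35.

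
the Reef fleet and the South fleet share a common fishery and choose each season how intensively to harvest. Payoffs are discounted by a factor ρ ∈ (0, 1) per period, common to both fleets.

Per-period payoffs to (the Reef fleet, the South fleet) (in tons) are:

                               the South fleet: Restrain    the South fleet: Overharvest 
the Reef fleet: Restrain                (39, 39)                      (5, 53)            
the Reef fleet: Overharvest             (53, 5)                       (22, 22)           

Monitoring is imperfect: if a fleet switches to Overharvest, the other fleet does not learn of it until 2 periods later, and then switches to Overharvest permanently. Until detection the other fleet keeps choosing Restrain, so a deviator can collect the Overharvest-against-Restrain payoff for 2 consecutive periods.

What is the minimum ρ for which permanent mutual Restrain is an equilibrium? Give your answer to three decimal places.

Deviating for the 2 undetected periods gains 53−39 = 14 per period over cooperation, then loses 39−22 = 17 per period forever once punishment starts.
Gain: 14(1 + ρ + … + ρ^1); loss: 17·ρ^2/(1−ρ).
No profitable deviation ⇔ 14(1−ρ^2) ≤ 17·ρ^2, i.e. ρ^2 ≥ 14/(14+17) = 14/31.
Hence ρ ≥ (14/31)^(1/2) ≈ 0.672.

0.672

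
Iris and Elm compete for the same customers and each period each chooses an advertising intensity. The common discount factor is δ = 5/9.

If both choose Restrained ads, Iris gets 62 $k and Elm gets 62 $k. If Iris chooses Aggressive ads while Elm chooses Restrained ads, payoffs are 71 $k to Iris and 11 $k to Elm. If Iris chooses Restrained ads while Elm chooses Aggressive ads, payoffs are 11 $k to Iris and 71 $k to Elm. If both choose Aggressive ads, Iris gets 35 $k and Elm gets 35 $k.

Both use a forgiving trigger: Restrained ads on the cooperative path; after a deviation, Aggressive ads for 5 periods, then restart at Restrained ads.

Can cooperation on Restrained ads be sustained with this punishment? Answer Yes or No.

Yes

A one-shot deviation gives 71 now, then 35 for 5 periods, then back to 62.
Gain from deviating: (71−62) today; loss: (62−35) in each of the next 5 periods.
No-deviation condition: (62−35)(δ+…+δ^5) ≥ 71−62, i.e. δ+…+δ^5 ≥ 1/3.
At δ = 5/9: δ+…+δ^5 = 1.1838 ≥ 0.3333.
So cooperation is sustainable.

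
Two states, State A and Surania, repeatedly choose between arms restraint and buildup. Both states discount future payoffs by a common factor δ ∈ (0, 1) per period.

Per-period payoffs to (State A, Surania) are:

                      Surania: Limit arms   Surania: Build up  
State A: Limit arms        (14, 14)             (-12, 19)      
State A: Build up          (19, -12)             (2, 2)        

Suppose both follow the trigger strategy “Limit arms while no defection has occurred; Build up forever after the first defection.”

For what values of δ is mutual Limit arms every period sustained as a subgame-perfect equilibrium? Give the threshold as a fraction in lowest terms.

5/17

14/(1−δ) ≥ 19 + 2δ/(1−δ)
14 ≥ 19 − 17δ
δ ≥ 5/17.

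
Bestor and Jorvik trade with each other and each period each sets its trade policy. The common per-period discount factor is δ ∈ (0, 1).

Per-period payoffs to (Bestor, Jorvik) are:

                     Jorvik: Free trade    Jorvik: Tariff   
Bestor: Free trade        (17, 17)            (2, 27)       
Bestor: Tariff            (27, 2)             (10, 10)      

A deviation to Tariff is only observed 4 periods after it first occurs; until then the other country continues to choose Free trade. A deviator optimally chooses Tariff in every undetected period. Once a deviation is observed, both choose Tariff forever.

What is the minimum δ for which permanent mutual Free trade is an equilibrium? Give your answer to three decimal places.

0.876

A deviator earns 27 for 4 periods, then 10 forever; cooperating earns 17 forever. Multiplying the IC by (1−δ):
17 ≥ 27(1−δ^4) + 10δ^4, so 17·δ^4 ≥ 10 and δ^4 ≥ 10/17.
δ ≥ (10/17)^(1/4) ≈ 0.876.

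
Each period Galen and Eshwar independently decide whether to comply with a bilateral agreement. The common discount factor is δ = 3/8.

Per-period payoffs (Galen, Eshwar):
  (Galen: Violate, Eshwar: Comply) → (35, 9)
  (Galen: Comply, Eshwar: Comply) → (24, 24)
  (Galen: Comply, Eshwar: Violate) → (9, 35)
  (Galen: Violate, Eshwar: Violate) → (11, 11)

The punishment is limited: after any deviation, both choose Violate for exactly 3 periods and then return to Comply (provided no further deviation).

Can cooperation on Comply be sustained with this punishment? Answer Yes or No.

A one-shot deviation gives 35 now, then 11 for 3 periods, then back to 24.
Gain from deviating: (35−24) today; loss: (24−11) in each of the next 3 periods.
No-deviation condition: (24−11)(δ+…+δ^3) ≥ 35−24, i.e. δ+…+δ^3 ≥ 11/13.
At δ = 3/8: δ+…+δ^3 = 0.5684 < 0.8462.
So cooperation is not sustainable.

No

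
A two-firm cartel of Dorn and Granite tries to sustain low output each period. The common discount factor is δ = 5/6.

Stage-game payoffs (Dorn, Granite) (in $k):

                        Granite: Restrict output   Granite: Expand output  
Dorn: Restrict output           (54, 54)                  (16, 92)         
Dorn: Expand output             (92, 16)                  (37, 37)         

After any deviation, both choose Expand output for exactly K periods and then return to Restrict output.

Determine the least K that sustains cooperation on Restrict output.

4

Need Σ_{k=1}^{K} δ^k ≥ (92−54)/(54−37) = 2.2353 at δ = 5/6.
At K = 3 the sum is 2.1065 < 2.2353; at K = 4 it is 2.5887 ≥ 2.2353.
So the minimum punishment length is K = 4.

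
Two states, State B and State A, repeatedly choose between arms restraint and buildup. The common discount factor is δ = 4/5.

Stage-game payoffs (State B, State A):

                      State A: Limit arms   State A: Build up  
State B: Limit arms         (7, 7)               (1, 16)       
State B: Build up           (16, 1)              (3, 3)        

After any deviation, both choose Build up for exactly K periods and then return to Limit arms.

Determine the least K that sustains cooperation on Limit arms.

No profitable deviation requires (7−3)(δ+…+δ^K) ≥ 16−7, i.e. δ+…+δ^K ≥ 9/4 ≈ 2.2500.
With δ = 4/5, the partial sums are K=1: 0.8000, K=2: 1.4400, K=3: 1.9520, K=4: 2.3616.
K = 4 is the first length at which the sum reaches 2.2500.

4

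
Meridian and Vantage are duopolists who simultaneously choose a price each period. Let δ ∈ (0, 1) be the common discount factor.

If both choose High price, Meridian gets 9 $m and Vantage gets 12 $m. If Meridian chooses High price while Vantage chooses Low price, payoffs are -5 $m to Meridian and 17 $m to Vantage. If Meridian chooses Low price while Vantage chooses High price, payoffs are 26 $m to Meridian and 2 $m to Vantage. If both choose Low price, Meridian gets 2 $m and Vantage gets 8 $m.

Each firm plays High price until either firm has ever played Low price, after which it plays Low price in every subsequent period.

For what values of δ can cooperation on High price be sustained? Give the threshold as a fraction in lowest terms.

For Meridian: deviation gain 26−9 = 17, per-period punishment loss 9−2 = 7. IC gives δ ≥ 17/24.
For Vantage: gain 5, loss 4 per period, so δ ≥ 5/9.
The tighter constraint is Meridian's, so cooperation needs δ ≥ 17/24.

17/24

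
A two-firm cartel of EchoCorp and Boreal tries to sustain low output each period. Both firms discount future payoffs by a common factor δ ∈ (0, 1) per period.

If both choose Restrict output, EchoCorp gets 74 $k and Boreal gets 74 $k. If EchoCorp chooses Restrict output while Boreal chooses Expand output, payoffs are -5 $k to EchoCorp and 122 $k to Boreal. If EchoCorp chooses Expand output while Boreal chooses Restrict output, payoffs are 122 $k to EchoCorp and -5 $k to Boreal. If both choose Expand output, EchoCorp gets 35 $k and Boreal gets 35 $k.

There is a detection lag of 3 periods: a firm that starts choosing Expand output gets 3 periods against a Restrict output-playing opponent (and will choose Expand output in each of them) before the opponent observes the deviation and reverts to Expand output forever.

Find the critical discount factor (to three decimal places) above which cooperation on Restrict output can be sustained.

0.820

A deviator earns 122 for 3 periods, then 35 forever; cooperating earns 74 forever. Multiplying the IC by (1−δ):
74 ≥ 122(1−δ^3) + 35δ^3, so 87·δ^3 ≥ 48 and δ^3 ≥ 16/29.
δ ≥ (16/29)^(1/3) ≈ 0.820.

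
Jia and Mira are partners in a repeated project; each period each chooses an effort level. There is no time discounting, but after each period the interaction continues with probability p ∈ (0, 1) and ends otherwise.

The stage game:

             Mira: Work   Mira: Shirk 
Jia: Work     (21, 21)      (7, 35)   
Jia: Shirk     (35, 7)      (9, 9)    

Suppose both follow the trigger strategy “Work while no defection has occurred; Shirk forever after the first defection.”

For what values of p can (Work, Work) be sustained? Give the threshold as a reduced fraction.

With no time discounting, the continuation probability p plays the role of the discount factor.
Grim-trigger IC: 21/(1−p) ≥ 35 + 9p/(1−p) ⇒ p ≥ (35−21)/(35−9) = 7/13.

7/13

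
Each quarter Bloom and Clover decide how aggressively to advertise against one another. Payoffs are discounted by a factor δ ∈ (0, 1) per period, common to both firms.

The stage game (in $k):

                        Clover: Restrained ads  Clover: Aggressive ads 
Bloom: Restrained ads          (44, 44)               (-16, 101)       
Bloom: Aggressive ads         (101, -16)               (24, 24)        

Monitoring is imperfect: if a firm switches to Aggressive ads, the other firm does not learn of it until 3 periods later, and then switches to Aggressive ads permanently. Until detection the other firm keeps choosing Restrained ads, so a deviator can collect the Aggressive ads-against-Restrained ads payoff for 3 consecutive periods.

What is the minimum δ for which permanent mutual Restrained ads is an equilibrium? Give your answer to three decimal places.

0.905

The best deviation is to choose Aggressive ads for all 3 undetected periods, earning 101 each, then 24 forever once detected.
Deviation value: 101(1−δ^3)/(1−δ) + 24δ^3/(1−δ); cooperation value: 44/(1−δ).
IC: 44 ≥ 101(1−δ^3) + 24δ^3 = 101 − 77δ^3.
So δ^3 ≥ 57/77, giving δ ≥ (57/77)^(1/3) ≈ 0.905.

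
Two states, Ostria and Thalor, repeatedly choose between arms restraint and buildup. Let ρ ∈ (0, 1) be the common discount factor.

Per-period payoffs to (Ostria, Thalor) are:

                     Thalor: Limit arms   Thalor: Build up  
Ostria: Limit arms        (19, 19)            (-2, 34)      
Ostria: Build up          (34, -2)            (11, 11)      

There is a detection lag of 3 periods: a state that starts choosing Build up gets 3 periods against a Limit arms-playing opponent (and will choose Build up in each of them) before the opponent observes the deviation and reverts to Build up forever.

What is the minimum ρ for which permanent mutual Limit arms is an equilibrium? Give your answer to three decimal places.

Deviating for the 3 undetected periods gains 34−19 = 15 per period over cooperation, then loses 19−11 = 8 per period forever once punishment starts.
Gain: 15(1 + ρ + … + ρ^2); loss: 8·ρ^3/(1−ρ).
No profitable deviation ⇔ 15(1−ρ^3) ≤ 8·ρ^3, i.e. ρ^3 ≥ 15/(15+8) = 15/23.
Hence ρ ≥ (15/23)^(1/3) ≈ 0.867.

0.867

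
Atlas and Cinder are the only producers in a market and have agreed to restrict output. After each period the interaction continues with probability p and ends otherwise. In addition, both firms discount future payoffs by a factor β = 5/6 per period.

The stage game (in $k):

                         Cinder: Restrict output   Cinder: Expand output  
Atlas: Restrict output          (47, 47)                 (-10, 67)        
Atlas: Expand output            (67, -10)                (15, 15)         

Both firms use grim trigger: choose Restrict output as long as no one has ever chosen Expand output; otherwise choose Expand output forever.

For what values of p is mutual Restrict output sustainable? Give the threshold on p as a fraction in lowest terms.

Expected continuation weight on next period's payoff is β·p = 5/6·p, which plays the role of the discount factor.
Cooperation requires 5/6·p ≥ (67−47)/(67−15) = 5/13, hence p ≥ 6/13.

6/13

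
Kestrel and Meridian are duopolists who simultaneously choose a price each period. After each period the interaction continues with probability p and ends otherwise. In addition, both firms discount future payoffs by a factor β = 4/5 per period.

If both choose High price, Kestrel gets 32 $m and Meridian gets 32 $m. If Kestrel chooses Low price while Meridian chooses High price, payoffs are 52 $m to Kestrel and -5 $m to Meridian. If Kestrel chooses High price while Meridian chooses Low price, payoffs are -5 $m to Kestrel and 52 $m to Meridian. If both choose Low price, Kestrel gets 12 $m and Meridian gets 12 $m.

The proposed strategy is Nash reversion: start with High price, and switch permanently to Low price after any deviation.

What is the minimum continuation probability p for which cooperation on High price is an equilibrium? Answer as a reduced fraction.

With continuation probability p and discount β, the effective per-period discount factor is βp.
Grim-trigger IC: βp ≥ (52−32)/(52−12) = 1/2.
So p ≥ (1/2)/(4/5) = 5/8.

5/8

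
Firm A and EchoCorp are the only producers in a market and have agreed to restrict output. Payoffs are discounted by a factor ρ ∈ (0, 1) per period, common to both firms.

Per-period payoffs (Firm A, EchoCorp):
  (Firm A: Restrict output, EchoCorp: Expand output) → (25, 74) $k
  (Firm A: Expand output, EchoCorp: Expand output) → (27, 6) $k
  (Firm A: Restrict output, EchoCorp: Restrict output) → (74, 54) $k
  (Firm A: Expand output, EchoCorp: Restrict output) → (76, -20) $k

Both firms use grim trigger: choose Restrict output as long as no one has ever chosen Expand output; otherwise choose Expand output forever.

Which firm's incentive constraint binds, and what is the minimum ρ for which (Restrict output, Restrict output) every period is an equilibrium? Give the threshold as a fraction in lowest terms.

For Firm A: deviation gain 76−74 = 2, per-period punishment loss 74−27 = 47. IC gives ρ ≥ 2/49.
For EchoCorp: gain 20, loss 48 per period, so ρ ≥ 20/68 = 5/17.
The tighter constraint is EchoCorp's, so cooperation needs ρ ≥ 5/17.

EchoCorp; ρ ≥ 5/17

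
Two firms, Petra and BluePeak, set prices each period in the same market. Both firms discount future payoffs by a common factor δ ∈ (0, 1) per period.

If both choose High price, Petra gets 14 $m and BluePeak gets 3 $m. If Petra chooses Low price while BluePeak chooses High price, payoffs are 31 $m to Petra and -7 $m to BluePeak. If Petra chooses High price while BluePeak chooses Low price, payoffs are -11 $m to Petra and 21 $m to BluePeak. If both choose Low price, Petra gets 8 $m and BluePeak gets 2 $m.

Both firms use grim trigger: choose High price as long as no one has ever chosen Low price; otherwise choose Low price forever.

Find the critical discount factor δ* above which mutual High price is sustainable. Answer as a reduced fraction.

18/19

Petra's threshold: (31−14)/(31−8) = 17/23.
BluePeak's threshold: (21−3)/(21−2) = 18/19.
17/23 < 18/19, so BluePeak binds and δ* = 18/19.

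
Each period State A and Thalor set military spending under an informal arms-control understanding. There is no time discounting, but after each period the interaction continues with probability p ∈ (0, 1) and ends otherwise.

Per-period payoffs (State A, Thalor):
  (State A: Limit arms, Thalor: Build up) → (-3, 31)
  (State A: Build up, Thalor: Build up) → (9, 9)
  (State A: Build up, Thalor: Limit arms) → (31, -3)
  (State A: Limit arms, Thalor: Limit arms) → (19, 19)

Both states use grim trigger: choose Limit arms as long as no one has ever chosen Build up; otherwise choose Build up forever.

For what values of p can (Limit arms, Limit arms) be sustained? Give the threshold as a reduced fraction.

With no time discounting, the continuation probability p plays the role of the discount factor.
Grim-trigger IC: 19/(1−p) ≥ 31 + 9p/(1−p) ⇒ p ≥ (31−19)/(31−9) = 6/11.

6/11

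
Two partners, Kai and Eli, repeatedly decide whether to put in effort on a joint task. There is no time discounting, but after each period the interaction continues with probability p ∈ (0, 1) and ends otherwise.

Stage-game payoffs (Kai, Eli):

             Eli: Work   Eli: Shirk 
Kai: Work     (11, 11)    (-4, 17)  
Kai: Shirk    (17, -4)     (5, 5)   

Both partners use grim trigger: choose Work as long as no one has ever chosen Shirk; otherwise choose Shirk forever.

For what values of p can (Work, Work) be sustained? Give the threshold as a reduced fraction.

1/2

Expected cooperation value is 11 + p·11 + p²·11 + … = 11/(1−p); deviation gives 17 + p·5/(1−p).
11 ≥ 17(1−p) + 5p ⇒ 12p ≥ 6 ⇒ p ≥ 6/12 = 1/2.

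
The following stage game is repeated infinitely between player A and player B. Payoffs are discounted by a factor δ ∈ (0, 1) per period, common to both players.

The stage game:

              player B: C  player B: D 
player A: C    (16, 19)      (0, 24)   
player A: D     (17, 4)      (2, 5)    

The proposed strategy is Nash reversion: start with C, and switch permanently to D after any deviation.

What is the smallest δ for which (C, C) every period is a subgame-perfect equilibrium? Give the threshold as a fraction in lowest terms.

5/19

player A: cooperation gives 16 each period; deviation gives 17 once then 2 forever.
  16/(1−δ) ≥ 17 + 2δ/(1−δ) ⇒ δ ≥ 1/15.
player B: cooperation gives 19 each period; deviation gives 24 once then 5 forever.
  δ ≥ 5/19.
Both must hold, so the binding constraint is player B's: δ ≥ 5/19.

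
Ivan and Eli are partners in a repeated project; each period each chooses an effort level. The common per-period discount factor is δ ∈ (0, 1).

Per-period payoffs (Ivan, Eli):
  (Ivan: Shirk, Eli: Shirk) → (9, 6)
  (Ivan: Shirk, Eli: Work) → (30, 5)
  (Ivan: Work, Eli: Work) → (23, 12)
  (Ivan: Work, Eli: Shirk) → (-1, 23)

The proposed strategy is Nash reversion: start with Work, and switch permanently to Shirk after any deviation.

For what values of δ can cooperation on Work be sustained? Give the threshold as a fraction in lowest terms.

Ivan's threshold: (30−23)/(30−9) = 1/3.
Eli's threshold: (23−12)/(23−6) = 11/17.
1/3 < 11/17, so Eli binds and δ* = 11/17.

11/17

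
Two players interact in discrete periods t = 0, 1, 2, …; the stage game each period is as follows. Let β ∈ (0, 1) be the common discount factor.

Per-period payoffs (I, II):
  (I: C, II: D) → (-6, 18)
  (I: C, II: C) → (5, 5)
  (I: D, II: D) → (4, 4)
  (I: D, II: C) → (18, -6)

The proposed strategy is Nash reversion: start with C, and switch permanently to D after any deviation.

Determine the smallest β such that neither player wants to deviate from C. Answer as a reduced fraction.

13/14

Cooperation forever yields 5 each period: 5/(1−β).
Deviating yields 18 once, then 4 forever: 18 + 4β/(1−β).
No profitable deviation requires 5/(1−β) ≥ 18 + 4β/(1−β).
Multiplying by (1−β): 5 ≥ 18(1−β) + 4β = 18 − 14β.
So 14β ≥ 13, i.e. β ≥ 13/14.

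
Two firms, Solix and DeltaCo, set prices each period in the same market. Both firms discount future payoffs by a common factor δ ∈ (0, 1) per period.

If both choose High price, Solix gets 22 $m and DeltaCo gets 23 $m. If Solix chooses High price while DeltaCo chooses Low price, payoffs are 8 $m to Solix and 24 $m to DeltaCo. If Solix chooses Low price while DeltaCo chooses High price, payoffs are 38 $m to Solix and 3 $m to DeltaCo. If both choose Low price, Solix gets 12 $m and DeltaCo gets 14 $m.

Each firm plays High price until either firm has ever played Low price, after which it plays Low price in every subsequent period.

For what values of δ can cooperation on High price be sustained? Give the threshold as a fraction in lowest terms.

For Solix: deviation gain 38−22 = 16, per-period punishment loss 22−12 = 10. IC gives δ ≥ 16/26 = 8/13.
For DeltaCo: gain 1, loss 9 per period, so δ ≥ 1/10.
The tighter constraint is Solix's, so cooperation needs δ ≥ 8/13.

8/13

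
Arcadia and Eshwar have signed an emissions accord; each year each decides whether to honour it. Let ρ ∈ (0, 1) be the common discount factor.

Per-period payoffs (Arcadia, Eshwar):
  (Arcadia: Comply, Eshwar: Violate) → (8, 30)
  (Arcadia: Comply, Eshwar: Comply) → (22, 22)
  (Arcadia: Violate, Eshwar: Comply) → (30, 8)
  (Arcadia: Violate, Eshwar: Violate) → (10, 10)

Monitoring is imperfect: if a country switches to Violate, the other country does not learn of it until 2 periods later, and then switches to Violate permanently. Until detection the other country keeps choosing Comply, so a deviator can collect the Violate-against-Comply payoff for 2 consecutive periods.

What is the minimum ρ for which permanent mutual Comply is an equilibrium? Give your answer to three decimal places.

0.632

The best deviation is to choose Violate for all 2 undetected periods, earning 30 each, then 10 forever once detected.
Deviation value: 30(1−ρ^2)/(1−ρ) + 10ρ^2/(1−ρ); cooperation value: 22/(1−ρ).
IC: 22 ≥ 30(1−ρ^2) + 10ρ^2 = 30 − 20ρ^2.
So ρ^2 ≥ 8/20 = 2/5, giving ρ ≥ (2/5)^(1/2) ≈ 0.632.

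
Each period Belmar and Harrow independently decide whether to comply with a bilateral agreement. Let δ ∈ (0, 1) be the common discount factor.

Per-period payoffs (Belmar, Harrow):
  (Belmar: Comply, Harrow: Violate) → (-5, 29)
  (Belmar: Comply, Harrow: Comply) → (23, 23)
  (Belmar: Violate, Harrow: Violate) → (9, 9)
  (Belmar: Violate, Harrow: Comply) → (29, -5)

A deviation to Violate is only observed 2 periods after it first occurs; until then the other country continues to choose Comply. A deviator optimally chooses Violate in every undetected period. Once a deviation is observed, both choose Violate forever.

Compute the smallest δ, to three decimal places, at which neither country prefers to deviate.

Deviating for the 2 undetected periods gains 29−23 = 6 per period over cooperation, then loses 23−9 = 14 per period forever once punishment starts.
Gain: 6(1 + δ + … + δ^1); loss: 14·δ^2/(1−δ).
No profitable deviation ⇔ 6(1−δ^2) ≤ 14·δ^2, i.e. δ^2 ≥ 6/(6+14) = 3/10.
Hence δ ≥ (3/10)^(1/2) ≈ 0.548.

0.548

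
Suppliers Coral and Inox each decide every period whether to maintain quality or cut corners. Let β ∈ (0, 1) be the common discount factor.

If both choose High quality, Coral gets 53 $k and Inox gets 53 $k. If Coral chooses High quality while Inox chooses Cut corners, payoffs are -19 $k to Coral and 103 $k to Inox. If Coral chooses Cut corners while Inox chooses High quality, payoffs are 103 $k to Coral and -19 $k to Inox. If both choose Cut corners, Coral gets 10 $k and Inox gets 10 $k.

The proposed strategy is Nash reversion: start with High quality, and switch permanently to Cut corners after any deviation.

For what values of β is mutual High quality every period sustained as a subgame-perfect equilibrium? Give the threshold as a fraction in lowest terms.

50/93

53/(1−β) ≥ 103 + 10β/(1−β)
53 ≥ 103 − 93β
β ≥ 50/93.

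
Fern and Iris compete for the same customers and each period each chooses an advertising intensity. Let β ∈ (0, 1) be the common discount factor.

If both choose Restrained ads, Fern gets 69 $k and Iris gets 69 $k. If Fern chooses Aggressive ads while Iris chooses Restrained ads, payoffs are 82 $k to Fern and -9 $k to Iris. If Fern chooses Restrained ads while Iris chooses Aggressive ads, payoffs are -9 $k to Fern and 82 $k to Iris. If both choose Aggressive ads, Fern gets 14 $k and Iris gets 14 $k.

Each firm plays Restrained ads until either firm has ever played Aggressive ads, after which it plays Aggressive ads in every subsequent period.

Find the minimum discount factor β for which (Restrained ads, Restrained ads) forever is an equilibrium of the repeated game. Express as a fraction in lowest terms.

Cooperation forever yields 69 each period: 69/(1−β).
Deviating yields 82 once, then 14 forever: 82 + 14β/(1−β).
No profitable deviation requires 69/(1−β) ≥ 82 + 14β/(1−β).
Multiplying by (1−β): 69 ≥ 82(1−β) + 14β = 82 − 68β.
So 68β ≥ 13, i.e. β ≥ 13/68.

13/68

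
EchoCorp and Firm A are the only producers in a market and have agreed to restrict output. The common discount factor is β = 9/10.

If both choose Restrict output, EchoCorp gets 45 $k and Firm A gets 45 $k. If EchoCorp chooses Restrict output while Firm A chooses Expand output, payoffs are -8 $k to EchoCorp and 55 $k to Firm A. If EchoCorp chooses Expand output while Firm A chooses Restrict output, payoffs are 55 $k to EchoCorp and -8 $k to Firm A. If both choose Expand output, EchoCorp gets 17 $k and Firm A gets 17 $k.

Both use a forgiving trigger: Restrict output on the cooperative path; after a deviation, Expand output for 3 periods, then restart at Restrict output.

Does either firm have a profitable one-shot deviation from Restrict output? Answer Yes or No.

A one-shot deviation gives 55 now, then 17 for 3 periods, then back to 45.
Gain from deviating: (55−45) today; loss: (45−17) in each of the next 3 periods.
No-deviation condition: (45−17)(β+…+β^3) ≥ 55−45, i.e. β+…+β^3 ≥ 5/14.
At β = 9/10: β+…+β^3 = 2.4390 ≥ 0.3571.
So cooperation is sustainable.

No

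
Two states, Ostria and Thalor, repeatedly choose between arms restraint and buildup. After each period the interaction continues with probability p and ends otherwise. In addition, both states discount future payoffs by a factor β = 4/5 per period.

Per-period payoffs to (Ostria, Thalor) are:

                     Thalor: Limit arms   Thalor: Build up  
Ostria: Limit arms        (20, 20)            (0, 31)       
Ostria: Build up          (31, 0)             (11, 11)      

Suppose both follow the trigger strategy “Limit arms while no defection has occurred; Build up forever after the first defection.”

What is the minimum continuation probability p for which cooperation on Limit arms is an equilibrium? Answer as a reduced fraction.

With continuation probability p and discount β, the effective per-period discount factor is βp.
Grim-trigger IC: βp ≥ (31−20)/(31−11) = 11/20.
So p ≥ (11/20)/(4/5) = 11/16.

11/16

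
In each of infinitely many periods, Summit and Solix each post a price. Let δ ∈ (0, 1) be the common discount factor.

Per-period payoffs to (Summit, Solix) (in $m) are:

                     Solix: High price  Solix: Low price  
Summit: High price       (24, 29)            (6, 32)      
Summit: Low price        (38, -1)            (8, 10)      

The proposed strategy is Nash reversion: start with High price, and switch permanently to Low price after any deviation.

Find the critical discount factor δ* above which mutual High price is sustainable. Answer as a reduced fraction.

7/15

Summit's threshold: (38−24)/(38−8) = 7/15.
Solix's threshold: (32−29)/(32−10) = 3/22.
7/15 > 3/22, so Summit binds and δ* = 7/15.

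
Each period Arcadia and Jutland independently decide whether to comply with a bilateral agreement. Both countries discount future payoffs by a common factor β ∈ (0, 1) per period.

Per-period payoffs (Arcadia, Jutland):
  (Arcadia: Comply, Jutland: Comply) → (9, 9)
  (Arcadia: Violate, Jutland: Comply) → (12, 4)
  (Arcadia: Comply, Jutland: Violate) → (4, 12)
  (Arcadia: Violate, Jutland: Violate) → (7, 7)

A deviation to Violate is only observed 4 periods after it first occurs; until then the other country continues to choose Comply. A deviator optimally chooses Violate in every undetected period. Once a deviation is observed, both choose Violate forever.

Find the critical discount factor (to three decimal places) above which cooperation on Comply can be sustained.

The best deviation is to choose Violate for all 4 undetected periods, earning 12 each, then 7 forever once detected.
Deviation value: 12(1−β^4)/(1−β) + 7β^4/(1−β); cooperation value: 9/(1−β).
IC: 9 ≥ 12(1−β^4) + 7β^4 = 12 − 5β^4.
So β^4 ≥ 3/5, giving β ≥ (3/5)^(1/4) ≈ 0.880.

0.880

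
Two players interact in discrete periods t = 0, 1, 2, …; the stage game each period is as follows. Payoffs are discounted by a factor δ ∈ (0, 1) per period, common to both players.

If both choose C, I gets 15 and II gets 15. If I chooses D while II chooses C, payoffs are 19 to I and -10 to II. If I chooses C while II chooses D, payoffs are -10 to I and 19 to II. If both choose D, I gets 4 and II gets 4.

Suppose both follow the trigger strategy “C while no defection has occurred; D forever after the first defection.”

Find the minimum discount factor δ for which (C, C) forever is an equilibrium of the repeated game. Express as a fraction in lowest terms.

4/15

Under grim trigger the critical discount factor is (T−C)/(T−P) with T = 19, C = 15, P = 4.
δ* = (19−15)/(19−4) = 4/15.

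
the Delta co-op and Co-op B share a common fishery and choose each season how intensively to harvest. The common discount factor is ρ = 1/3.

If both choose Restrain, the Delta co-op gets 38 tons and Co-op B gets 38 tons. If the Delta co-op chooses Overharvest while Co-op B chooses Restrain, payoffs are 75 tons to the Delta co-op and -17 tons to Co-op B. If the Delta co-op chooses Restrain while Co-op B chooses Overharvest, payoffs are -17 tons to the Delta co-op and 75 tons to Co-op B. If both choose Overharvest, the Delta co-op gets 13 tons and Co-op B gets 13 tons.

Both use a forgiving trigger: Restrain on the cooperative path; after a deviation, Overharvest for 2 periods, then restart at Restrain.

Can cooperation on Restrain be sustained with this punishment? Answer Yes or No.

No

IC: ρ+…+ρ^2 ≥ (75−38)/(38−13) = 37/25.
At ρ = 1/3: partial sum = 0.4444 < 1.4800. Cooperation not sustainable.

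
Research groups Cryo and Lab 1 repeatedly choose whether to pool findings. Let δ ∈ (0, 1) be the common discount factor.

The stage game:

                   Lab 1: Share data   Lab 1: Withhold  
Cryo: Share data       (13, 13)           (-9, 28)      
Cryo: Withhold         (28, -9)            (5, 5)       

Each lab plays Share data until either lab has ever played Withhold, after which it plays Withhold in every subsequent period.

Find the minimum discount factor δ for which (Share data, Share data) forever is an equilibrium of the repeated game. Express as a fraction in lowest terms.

15/23

13/(1−δ) ≥ 28 + 5δ/(1−δ)
13 ≥ 28 − 23δ
δ ≥ 15/23.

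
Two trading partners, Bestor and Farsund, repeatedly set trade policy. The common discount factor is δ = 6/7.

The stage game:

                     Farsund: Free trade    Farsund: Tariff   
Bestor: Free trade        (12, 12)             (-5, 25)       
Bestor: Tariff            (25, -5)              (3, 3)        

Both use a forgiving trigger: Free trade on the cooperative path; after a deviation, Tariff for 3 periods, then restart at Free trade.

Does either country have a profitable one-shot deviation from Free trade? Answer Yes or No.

No

IC: δ+…+δ^3 ≥ (25−12)/(12−3) = 13/9.
At δ = 6/7: partial sum = 2.2216 ≥ 1.4444. Cooperation sustainable.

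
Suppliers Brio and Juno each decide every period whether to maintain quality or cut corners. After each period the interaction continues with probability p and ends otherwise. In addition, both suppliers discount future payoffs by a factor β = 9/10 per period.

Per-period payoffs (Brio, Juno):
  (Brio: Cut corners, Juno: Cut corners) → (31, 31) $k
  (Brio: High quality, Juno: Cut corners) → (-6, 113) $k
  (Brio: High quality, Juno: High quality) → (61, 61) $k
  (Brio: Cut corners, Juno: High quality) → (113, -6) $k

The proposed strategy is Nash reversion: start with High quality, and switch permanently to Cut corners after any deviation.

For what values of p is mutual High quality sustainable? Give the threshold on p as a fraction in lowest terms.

260/369

Expected continuation weight on next period's payoff is β·p = 9/10·p, which plays the role of the discount factor.
Cooperation requires 9/10·p ≥ (113−61)/(113−31) = 26/41, hence p ≥ 260/369.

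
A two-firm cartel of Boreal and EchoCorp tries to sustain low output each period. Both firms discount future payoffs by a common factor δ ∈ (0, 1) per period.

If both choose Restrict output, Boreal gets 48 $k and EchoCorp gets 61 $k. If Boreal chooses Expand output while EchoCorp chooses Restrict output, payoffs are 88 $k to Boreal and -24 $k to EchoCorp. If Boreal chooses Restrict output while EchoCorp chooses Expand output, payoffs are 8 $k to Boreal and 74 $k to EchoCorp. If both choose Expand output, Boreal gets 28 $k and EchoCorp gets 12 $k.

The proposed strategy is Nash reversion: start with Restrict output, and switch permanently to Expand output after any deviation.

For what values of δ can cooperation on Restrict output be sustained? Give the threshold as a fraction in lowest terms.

2/3

Boreal: cooperation gives 48 each period; deviation gives 88 once then 28 forever.
  48/(1−δ) ≥ 88 + 28δ/(1−δ) ⇒ δ ≥ 40/60 = 2/3.
EchoCorp: cooperation gives 61 each period; deviation gives 74 once then 12 forever.
  δ ≥ 13/62.
Both must hold, so the binding constraint is Boreal's: δ ≥ 2/3.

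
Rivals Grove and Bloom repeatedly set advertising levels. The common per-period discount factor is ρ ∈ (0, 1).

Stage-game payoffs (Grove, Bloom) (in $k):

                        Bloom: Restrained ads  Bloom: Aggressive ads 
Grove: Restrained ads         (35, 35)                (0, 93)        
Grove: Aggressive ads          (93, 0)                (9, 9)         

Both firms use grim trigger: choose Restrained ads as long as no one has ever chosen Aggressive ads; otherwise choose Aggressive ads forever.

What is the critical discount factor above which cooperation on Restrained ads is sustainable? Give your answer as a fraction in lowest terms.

Cooperation forever yields 35 each period: 35/(1−ρ).
Deviating yields 93 once, then 9 forever: 93 + 9ρ/(1−ρ).
No profitable deviation requires 35/(1−ρ) ≥ 93 + 9ρ/(1−ρ).
Multiplying by (1−ρ): 35 ≥ 93(1−ρ) + 9ρ = 93 − 84ρ.
So 84ρ ≥ 58, i.e. ρ ≥ 58/84 = 29/42.

29/42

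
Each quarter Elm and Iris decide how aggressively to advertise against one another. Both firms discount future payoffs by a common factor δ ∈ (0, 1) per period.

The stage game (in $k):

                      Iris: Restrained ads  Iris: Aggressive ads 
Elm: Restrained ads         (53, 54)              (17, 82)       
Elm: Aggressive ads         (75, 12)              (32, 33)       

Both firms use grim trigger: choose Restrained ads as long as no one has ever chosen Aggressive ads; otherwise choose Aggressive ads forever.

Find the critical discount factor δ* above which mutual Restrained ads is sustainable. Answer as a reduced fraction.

4/7

Elm's threshold: (75−53)/(75−32) = 22/43.
Iris's threshold: (82−54)/(82−33) = 4/7.
22/43 < 4/7, so Iris binds and δ* = 4/7.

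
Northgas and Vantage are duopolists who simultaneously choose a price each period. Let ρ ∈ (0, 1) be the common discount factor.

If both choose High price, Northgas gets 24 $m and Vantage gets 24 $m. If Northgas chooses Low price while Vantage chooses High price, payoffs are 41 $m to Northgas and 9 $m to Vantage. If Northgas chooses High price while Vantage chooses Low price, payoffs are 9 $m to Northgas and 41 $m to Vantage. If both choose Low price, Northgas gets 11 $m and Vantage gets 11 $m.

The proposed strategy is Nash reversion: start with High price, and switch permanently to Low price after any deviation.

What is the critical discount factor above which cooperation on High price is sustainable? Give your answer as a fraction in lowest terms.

17/30

Under grim trigger the critical discount factor is (T−C)/(T−P) with T = 41, C = 24, P = 11.
ρ* = (41−24)/(41−11) = 17/30.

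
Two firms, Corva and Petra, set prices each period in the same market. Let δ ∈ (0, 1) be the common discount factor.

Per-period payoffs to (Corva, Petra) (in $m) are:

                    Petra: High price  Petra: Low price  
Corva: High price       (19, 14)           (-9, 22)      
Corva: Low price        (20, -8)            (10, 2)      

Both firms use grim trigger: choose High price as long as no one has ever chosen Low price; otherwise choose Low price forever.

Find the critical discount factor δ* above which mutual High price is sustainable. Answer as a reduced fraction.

Corva's threshold: (20−19)/(20−10) = 1/10.
Petra's threshold: (22−14)/(22−2) = 2/5.
1/10 < 2/5, so Petra binds and δ* = 2/5.

2/5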